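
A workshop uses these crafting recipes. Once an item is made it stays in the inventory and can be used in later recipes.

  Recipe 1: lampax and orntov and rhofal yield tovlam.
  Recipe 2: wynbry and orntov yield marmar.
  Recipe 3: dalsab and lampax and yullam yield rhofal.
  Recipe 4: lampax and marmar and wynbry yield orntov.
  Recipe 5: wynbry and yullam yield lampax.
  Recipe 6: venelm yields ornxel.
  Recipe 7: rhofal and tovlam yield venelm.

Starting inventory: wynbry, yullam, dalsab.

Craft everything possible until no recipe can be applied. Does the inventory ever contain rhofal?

Yes

wynbry and yullam → lampax (Recipe 5).
dalsab and lampax and yullam → rhofal (Recipe 3).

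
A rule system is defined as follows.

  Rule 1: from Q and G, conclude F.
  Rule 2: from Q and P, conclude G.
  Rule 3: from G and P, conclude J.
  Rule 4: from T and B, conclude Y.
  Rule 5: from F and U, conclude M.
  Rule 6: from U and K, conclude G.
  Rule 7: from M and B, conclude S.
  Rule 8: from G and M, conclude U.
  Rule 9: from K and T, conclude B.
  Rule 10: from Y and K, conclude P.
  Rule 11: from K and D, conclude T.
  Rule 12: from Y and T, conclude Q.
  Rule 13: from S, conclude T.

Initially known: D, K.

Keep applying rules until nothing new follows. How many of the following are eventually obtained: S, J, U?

K and D hold, so T follows (Rule 11).
From K and T, Rule 9 gives B.
From T and B, Rule 4 gives Y.
Y and T hold, so Q follows (Rule 12).
From Y and K, Rule 10 gives P.
From Q and P, Rule 2 gives G.
G and P hold, so J follows (Rule 3).
S would need M and B (Rule 7), but M is never established.
J: reached.
U would need G and M (Rule 8), but M is never established.
Reached: J — 1 of the 3.

1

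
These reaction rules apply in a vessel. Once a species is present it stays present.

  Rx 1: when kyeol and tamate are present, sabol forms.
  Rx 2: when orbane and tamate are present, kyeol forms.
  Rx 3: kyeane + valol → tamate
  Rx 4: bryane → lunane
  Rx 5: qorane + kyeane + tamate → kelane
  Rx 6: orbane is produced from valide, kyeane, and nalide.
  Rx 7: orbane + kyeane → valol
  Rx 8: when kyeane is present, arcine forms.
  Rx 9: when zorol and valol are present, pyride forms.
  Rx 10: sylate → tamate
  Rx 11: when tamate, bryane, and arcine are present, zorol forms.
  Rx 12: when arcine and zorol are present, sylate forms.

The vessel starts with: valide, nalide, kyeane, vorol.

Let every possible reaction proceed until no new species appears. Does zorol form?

zorol would need tamate, bryane, and arcine (Rx 11), but bryane never forms.

No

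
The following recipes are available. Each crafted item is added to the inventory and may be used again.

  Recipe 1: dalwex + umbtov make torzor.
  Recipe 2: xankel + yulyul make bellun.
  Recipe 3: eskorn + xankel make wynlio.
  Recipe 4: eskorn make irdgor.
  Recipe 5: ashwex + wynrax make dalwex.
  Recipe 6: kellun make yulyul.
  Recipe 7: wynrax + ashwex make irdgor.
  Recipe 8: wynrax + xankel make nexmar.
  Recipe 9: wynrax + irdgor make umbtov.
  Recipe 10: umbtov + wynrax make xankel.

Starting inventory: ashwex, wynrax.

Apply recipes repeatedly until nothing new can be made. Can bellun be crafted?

No

bellun would need xankel and yulyul (Recipe 2), but yulyul is never obtained.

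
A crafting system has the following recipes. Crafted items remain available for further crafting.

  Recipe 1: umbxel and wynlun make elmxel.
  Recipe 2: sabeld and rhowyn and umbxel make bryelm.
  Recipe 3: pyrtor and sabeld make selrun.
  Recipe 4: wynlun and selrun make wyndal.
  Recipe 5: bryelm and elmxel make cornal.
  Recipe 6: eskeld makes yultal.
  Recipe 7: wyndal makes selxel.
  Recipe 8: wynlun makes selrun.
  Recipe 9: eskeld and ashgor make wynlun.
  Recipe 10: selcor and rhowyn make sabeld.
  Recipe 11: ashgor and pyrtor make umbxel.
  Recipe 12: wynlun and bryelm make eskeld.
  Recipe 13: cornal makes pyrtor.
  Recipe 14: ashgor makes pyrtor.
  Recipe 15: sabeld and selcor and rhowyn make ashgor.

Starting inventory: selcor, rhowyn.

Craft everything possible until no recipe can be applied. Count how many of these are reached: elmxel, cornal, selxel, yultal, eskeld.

elmxel would need umbxel and wynlun (Recipe 1), but wynlun is never obtained.
cornal would need bryelm and elmxel (Recipe 5), but elmxel is never obtained.
selxel would need wyndal (Recipe 7), but wyndal is never obtained.
yultal would need eskeld (Recipe 6), but eskeld is never obtained.
eskeld would need wynlun and bryelm (Recipe 12), but wynlun is never obtained.
None of the 5 are reached.

0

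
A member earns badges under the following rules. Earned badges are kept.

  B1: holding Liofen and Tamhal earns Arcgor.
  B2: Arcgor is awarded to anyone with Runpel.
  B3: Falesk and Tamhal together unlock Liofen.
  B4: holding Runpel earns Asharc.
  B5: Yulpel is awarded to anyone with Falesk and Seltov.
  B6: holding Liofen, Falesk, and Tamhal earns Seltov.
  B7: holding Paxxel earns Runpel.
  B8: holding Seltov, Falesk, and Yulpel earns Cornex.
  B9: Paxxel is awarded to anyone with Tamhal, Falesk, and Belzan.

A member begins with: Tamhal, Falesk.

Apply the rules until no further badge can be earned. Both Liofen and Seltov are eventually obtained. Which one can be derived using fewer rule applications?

Liofen: With Falesk and Tamhal, Liofen is earned (B3). [1 rule application]
Seltov: With Falesk and Tamhal, Liofen is earned (B3). With Liofen, Falesk, and Tamhal, Seltov is earned (B6). [2 rule applications]
Liofen needs fewer.

Liofen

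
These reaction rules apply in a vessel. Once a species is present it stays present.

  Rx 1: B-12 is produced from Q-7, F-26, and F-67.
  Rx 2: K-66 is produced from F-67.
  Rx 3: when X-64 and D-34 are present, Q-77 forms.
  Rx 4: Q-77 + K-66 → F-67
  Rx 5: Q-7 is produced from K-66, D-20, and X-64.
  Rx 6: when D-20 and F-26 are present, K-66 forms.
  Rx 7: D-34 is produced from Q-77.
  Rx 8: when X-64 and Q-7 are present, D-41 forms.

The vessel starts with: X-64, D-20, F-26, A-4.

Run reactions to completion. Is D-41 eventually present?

Yes

D-20 and F-26 present → K-66 forms (Rx 6).
K-66, D-20, and X-64 present → Q-7 forms (Rx 5).
X-64 and Q-7 present → D-41 forms (Rx 8).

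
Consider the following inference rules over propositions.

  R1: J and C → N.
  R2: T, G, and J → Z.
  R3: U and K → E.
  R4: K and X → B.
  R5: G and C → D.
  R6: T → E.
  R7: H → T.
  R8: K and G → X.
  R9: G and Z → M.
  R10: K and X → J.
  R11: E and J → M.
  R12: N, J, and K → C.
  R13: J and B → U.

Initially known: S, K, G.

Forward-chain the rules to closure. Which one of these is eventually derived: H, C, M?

M

K and G hold, so X follows (R8).
K and X hold, so J follows (R10).
From K and X, R4 gives B.
From J and B, R13 gives U.
U and K hold, so E follows (R3).
E and J hold, so M follows (R11).
C would need N, J, and K (R12), but N is never established. No rule produces H, and it is not given.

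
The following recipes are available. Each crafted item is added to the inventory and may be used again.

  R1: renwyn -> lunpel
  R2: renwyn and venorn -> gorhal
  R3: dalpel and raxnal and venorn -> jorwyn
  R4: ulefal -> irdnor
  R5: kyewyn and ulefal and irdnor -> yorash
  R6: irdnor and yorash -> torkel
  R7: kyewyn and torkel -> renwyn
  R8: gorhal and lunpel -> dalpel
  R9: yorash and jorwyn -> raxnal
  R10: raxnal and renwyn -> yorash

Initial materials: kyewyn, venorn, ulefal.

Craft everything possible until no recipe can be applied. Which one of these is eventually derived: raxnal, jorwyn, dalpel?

Using R4, ulefal makes irdnor.
kyewyn and ulefal and irdnor -> yorash (R5).
Using R6, irdnor and yorash make torkel.
Using R7, kyewyn and torkel make renwyn.
Using R2, renwyn and venorn make gorhal.
renwyn -> lunpel (R1).
gorhal and lunpel -> dalpel (R8).
jorwyn would need dalpel, raxnal, and venorn (R3), but raxnal is never obtained. raxnal would need yorash and jorwyn (R9), but jorwyn is never obtained.

dalpel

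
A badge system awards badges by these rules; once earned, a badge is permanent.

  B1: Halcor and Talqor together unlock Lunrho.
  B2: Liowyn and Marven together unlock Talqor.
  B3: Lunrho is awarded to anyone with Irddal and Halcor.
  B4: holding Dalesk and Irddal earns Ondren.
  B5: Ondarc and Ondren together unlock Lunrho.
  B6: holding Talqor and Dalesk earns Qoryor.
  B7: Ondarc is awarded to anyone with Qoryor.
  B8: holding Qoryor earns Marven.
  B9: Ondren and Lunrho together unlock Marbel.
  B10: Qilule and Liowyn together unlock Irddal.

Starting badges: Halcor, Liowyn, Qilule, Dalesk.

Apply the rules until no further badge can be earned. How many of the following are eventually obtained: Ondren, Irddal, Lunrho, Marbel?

4

With Qilule and Liowyn, Irddal is earned (B10).
With Dalesk and Irddal, Ondren is earned (B4).
With Irddal and Halcor, Lunrho is earned (B3).
With Ondren and Lunrho, Marbel is earned (B9).
Ondren: reached.
Irddal: reached.
Lunrho: reached.
Marbel: reached.
All 4 are reached.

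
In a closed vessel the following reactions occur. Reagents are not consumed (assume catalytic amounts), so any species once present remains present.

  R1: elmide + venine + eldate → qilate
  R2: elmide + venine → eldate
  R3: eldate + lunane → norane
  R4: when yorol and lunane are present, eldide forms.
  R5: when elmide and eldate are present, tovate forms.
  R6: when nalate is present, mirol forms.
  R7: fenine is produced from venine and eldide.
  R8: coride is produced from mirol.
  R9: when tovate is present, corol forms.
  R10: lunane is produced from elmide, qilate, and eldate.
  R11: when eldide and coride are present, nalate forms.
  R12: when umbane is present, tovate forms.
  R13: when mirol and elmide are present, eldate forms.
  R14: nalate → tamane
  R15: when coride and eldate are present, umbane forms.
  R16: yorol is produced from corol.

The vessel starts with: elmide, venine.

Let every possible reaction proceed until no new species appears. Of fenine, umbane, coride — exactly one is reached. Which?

elmide and venine present → eldate forms (R2).
elmide, venine, and eldate present → qilate forms (R1).
elmide and eldate present → tovate forms (R5).
tovate present → corol forms (R9).
elmide, qilate, and eldate present → lunane forms (R10).
corol present → yorol forms (R16).
yorol and lunane present → eldide forms (R4).
venine and eldide present → fenine forms (R7).
coride would need mirol (R8), but mirol never forms. umbane would need coride and eldate (R15), but coride never forms.

fenine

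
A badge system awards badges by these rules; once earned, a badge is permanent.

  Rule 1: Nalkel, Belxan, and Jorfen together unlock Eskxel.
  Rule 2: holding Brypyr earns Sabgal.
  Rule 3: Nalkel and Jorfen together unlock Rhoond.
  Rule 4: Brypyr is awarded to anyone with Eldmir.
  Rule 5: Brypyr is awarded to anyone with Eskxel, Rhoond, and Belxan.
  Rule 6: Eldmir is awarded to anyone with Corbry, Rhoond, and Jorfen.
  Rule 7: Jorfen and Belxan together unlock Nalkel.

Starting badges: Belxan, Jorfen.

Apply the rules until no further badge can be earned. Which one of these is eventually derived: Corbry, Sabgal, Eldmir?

With Jorfen and Belxan, Nalkel is earned (Rule 7).
With Nalkel, Belxan, and Jorfen, Eskxel is earned (Rule 1).
With Nalkel and Jorfen, Rhoond is earned (Rule 3).
With Eskxel, Rhoond, and Belxan, Brypyr is earned (Rule 5).
With Brypyr, Sabgal is earned (Rule 2).
No rule produces Corbry, and it is not given. Eldmir would need Corbry, Rhoond, and Jorfen (Rule 6), but Corbry is never earned.

Sabgal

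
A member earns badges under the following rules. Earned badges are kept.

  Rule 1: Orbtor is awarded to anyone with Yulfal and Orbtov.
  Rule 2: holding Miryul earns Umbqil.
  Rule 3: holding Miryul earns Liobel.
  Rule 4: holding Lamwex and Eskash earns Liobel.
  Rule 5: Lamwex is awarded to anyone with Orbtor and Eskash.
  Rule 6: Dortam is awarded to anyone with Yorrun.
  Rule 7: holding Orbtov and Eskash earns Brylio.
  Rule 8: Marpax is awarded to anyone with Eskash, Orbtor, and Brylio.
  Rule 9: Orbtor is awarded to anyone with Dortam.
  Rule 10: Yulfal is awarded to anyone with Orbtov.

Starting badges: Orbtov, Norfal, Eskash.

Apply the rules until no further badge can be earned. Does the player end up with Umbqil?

Umbqil would need Miryul (Rule 2), but Miryul is never earned.

No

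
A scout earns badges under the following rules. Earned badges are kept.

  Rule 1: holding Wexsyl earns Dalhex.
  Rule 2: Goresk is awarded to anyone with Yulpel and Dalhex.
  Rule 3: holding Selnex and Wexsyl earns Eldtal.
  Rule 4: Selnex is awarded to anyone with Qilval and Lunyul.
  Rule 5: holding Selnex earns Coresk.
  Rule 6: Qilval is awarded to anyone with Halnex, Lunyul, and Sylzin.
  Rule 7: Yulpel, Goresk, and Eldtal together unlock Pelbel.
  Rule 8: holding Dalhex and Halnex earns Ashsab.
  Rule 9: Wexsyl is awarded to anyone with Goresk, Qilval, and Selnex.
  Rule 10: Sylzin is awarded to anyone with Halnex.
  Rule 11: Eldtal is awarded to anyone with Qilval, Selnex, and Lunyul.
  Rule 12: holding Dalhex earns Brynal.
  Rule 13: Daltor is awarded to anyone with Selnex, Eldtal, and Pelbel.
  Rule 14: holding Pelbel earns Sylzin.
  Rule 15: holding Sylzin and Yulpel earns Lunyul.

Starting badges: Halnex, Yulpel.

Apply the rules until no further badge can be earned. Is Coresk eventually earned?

Yes

With Halnex, Sylzin is earned (Rule 10).
With Sylzin and Yulpel, Lunyul is earned (Rule 15).
With Halnex, Lunyul, and Sylzin, Qilval is earned (Rule 6).
With Qilval and Lunyul, Selnex is earned (Rule 4).
With Selnex, Coresk is earned (Rule 5).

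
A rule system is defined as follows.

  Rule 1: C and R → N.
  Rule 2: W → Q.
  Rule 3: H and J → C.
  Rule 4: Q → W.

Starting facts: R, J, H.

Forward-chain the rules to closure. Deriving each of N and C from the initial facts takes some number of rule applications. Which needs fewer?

C

C: From H and J, Rule 3 gives C. [1 rule application]
N: From H and J, Rule 3 gives C. From C and R, Rule 1 gives N. [2 rule applications]
C needs fewer.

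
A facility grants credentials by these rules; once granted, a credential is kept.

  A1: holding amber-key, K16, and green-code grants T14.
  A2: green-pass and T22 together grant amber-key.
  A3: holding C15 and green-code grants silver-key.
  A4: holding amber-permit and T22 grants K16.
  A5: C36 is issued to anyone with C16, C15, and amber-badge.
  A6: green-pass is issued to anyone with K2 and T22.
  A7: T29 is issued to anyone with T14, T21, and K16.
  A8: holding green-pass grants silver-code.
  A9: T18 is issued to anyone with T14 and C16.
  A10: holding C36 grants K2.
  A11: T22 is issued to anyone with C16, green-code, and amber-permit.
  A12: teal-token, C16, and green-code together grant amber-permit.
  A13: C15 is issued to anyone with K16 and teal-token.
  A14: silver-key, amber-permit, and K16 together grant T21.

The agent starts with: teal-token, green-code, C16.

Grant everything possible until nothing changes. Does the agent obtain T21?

Yes

Holding teal-token, C16, and green-code grants amber-permit (A12).
Holding C16, green-code, and amber-permit grants T22 (A11).
Holding amber-permit and T22 grants K16 (A4).
Holding K16 and teal-token grants C15 (A13).
Holding C15 and green-code grants silver-key (A3).
Holding silver-key, amber-permit, and K16 grants T21 (A14).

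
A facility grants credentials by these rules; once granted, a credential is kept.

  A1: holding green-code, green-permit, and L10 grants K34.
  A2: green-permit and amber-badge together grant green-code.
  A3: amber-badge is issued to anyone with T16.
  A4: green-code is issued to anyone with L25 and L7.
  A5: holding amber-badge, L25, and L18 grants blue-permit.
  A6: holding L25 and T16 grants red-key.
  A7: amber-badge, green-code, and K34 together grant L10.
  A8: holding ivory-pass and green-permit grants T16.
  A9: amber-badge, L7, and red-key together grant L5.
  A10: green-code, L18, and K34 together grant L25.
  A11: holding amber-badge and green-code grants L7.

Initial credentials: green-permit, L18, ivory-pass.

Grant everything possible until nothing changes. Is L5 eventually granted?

L5 would need amber-badge, L7, and red-key (A9), but red-key is never granted.

No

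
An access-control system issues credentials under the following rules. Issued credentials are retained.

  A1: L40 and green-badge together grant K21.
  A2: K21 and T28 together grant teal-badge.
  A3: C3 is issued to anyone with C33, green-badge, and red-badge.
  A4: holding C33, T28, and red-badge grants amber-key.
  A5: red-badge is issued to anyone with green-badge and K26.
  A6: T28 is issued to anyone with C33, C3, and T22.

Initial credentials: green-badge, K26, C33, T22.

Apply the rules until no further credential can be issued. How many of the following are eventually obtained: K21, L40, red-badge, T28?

Holding green-badge and K26 grants red-badge (A5).
Holding C33, green-badge, and red-badge grants C3 (A3).
Holding C33, C3, and T22 grants T28 (A6).
K21 would need L40 and green-badge (A1), but L40 is never granted.
No rule produces L40, and it is not given.
red-badge: reached.
T28: reached.
Reached: red-badge and T28 — 2 of the 4.

2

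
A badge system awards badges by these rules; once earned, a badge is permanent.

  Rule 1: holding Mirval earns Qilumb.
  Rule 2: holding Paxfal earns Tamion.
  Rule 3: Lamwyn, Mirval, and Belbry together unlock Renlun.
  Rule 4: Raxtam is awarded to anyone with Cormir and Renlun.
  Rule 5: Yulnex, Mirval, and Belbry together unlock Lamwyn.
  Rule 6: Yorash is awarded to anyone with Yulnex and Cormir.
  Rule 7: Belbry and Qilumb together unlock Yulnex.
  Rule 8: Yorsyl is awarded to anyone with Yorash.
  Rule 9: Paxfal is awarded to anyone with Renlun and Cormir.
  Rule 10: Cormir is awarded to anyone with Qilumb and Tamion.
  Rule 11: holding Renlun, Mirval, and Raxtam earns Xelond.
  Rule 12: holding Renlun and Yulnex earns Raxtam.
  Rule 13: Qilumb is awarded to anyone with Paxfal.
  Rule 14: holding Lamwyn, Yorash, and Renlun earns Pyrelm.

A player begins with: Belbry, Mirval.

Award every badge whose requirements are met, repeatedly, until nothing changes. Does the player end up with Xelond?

Yes

With Mirval, Qilumb is earned (Rule 1).
With Belbry and Qilumb, Yulnex is earned (Rule 7).
With Yulnex, Mirval, and Belbry, Lamwyn is earned (Rule 5).
With Lamwyn, Mirval, and Belbry, Renlun is earned (Rule 3).
With Renlun and Yulnex, Raxtam is earned (Rule 12).
With Renlun, Mirval, and Raxtam, Xelond is earned (Rule 11).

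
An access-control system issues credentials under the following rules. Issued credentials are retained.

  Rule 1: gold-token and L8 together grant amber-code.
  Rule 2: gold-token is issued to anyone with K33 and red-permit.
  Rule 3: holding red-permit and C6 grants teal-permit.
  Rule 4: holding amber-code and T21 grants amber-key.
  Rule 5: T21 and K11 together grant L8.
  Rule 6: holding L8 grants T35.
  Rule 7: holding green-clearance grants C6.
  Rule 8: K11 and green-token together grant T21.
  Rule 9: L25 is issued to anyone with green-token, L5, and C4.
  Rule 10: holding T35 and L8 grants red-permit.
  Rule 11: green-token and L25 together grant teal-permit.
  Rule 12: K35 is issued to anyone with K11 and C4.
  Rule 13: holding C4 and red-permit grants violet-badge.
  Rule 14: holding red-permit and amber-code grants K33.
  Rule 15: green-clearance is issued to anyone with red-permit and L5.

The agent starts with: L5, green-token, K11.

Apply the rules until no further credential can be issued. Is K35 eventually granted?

K35 would need K11 and C4 (Rule 12), but C4 is never granted.

No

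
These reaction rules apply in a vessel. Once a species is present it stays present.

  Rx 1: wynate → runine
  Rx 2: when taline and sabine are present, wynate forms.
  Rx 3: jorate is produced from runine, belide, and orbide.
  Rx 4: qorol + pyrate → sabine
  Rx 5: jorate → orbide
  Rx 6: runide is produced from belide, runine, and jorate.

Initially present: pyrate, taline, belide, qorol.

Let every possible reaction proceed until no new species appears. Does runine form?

qorol and pyrate present → sabine forms (Rx 4).
taline and sabine present → wynate forms (Rx 2).
wynate present → runine forms (Rx 1).

Yes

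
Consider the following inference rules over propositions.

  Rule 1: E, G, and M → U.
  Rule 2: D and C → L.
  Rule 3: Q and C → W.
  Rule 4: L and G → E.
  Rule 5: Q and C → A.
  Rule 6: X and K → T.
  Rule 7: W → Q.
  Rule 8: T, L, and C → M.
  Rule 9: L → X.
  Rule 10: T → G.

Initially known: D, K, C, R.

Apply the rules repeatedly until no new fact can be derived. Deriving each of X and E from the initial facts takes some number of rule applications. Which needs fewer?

X

X: From D and C, Rule 2 gives L. L holds, so X follows (Rule 9). [2 rule applications]
E: From D and C, Rule 2 gives L. L holds, so X follows (Rule 9). From X and K, Rule 6 gives T. T holds, so G follows (Rule 10). From L and G, Rule 4 gives E. [5 rule applications]
X needs fewer.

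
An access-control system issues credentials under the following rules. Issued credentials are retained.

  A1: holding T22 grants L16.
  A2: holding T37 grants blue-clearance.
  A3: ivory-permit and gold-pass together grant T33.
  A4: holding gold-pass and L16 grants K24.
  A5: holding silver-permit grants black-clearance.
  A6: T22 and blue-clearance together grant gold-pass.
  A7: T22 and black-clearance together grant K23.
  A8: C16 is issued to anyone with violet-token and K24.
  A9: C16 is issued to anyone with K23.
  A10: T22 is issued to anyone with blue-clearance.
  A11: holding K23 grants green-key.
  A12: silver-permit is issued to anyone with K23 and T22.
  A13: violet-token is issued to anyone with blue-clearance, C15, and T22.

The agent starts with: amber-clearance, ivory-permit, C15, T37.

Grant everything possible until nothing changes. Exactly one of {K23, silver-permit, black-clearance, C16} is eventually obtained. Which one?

Holding T37 grants blue-clearance (A2).
Holding blue-clearance grants T22 (A10).
Holding blue-clearance, C15, and T22 grants violet-token (A13).
Holding T22 grants L16 (A1).
Holding T22 and blue-clearance grants gold-pass (A6).
Holding gold-pass and L16 grants K24 (A4).
Holding violet-token and K24 grants C16 (A8).
silver-permit would need K23 and T22 (A12), but K23 is never granted. black-clearance would need silver-permit (A5), but silver-permit is never granted. K23 would need T22 and black-clearance (A7), but black-clearance is never granted.

C16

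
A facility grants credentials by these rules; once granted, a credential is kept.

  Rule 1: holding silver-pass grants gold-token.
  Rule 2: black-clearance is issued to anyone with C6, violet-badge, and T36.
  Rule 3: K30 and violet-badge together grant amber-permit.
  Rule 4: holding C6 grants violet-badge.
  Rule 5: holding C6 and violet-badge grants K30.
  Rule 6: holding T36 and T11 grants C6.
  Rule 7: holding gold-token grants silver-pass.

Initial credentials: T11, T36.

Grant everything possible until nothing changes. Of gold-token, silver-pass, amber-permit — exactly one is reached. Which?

Holding T36 and T11 grants C6 (Rule 6).
Holding C6 grants violet-badge (Rule 4).
Holding C6 and violet-badge grants K30 (Rule 5).
Holding K30 and violet-badge grants amber-permit (Rule 3).
silver-pass would need gold-token (Rule 7), but gold-token is never granted. gold-token would need silver-pass (Rule 1), but silver-pass is never granted.

amber-permit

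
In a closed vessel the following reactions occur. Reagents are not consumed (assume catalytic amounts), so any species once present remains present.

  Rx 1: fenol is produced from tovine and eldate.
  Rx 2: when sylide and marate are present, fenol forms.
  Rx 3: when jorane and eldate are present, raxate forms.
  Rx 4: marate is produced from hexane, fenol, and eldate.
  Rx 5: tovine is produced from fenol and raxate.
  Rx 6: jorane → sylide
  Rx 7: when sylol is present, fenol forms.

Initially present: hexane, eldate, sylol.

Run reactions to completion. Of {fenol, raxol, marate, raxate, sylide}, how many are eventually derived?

sylol present → fenol forms (Rx 7).
hexane, fenol, and eldate present → marate forms (Rx 4).
fenol: reached.
No rule produces raxol, and it is not given.
marate: reached.
raxate would need jorane and eldate (Rx 3), but jorane never forms.
sylide would need jorane (Rx 6), but jorane never forms.
Reached: fenol and marate — 2 of the 5.

2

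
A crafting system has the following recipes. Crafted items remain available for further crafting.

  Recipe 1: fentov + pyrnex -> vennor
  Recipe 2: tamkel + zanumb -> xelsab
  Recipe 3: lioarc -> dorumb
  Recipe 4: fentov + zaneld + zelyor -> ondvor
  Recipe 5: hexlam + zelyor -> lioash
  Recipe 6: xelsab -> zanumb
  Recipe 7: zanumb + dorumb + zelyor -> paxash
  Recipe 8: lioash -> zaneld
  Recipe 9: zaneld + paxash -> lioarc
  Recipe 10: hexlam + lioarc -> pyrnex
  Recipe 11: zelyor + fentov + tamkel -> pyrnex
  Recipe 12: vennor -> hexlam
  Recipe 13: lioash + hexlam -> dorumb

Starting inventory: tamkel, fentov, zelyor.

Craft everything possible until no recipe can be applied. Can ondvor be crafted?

Yes

Using Recipe 11, zelyor, fentov, and tamkel make pyrnex.
Using Recipe 1, fentov and pyrnex make vennor.
Using Recipe 12, vennor makes hexlam.
Using Recipe 5, hexlam and zelyor make lioash.
lioash -> zaneld (Recipe 8).
fentov + zaneld + zelyor -> ondvor (Recipe 4).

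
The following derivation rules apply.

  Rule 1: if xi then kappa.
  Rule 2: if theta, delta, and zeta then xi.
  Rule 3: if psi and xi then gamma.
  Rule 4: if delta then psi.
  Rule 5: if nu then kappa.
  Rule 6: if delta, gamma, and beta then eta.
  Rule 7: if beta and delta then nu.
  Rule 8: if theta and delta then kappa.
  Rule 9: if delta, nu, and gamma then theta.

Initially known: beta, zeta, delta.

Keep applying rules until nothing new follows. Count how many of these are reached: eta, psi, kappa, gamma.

2

From beta and delta, Rule 7 gives nu.
From delta, Rule 4 gives psi.
nu holds, so kappa follows (Rule 5).
eta would need delta, gamma, and beta (Rule 6), but gamma is never established.
psi: reached.
kappa: reached.
gamma would need psi and xi (Rule 3), but xi is never established.
Reached: psi and kappa — 2 of the 4.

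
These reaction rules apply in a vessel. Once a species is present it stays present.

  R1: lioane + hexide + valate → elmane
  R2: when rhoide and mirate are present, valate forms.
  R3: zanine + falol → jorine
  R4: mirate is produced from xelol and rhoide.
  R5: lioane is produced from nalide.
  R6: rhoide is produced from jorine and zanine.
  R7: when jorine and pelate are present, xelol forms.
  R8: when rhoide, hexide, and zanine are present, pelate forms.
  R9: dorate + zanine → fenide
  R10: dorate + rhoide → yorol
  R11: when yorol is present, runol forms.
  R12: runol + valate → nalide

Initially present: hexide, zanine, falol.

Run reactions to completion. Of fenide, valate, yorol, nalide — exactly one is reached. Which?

zanine and falol present → jorine forms (R3).
jorine and zanine present → rhoide forms (R6).
rhoide, hexide, and zanine present → pelate forms (R8).
jorine and pelate present → xelol forms (R7).
xelol and rhoide present → mirate forms (R4).
rhoide and mirate present → valate forms (R2).
yorol would need dorate and rhoide (R10), but dorate never forms. nalide would need runol and valate (R12), but runol never forms. fenide would need dorate and zanine (R9), but dorate never forms.

valate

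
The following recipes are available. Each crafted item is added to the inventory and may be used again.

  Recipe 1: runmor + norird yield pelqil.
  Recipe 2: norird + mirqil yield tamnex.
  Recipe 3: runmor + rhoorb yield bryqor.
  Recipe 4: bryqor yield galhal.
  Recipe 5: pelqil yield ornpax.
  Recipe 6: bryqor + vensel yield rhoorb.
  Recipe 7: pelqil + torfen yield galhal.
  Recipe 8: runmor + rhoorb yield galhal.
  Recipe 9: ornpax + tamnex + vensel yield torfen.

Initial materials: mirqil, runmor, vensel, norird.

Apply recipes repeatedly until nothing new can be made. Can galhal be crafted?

Using Recipe 2, norird and mirqil make tamnex.
runmor + norird → pelqil (Recipe 1).
pelqil → ornpax (Recipe 5).
Using Recipe 9, ornpax, tamnex, and vensel make torfen.
pelqil + torfen → galhal (Recipe 7).

Yes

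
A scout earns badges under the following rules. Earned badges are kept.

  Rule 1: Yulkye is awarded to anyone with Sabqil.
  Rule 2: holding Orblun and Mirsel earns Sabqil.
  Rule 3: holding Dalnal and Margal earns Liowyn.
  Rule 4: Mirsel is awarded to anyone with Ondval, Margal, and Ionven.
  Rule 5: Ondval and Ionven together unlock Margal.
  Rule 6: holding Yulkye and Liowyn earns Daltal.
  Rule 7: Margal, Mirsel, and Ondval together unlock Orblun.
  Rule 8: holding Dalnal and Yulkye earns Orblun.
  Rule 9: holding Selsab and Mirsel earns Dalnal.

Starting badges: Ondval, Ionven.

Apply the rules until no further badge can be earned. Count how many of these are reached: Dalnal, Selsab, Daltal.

Dalnal would need Selsab and Mirsel (Rule 9), but Selsab is never earned.
No rule produces Selsab, and it is not given.
Daltal would need Yulkye and Liowyn (Rule 6), but Liowyn is never earned.
None of the 3 are reached.

0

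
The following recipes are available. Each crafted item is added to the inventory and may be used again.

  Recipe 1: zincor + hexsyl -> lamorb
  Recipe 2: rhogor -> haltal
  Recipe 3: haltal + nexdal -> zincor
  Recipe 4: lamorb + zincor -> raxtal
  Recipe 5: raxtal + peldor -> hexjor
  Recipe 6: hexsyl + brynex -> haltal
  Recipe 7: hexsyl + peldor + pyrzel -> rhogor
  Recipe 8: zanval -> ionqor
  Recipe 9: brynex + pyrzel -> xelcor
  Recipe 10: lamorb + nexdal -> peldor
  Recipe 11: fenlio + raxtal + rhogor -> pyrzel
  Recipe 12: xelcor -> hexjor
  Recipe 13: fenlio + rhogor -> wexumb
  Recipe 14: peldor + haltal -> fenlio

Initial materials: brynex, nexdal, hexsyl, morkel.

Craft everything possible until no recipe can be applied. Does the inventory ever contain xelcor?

No

xelcor would need brynex and pyrzel (Recipe 9), but pyrzel is never obtained.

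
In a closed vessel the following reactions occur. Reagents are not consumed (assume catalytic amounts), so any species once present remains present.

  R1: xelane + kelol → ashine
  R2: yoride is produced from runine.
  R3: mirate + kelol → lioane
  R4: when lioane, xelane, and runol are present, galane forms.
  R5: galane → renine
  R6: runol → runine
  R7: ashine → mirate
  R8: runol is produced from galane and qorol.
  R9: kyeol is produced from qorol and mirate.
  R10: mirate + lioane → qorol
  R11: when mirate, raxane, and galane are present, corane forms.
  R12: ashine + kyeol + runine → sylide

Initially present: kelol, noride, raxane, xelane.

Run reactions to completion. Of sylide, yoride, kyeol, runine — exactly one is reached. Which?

xelane and kelol present → ashine forms (R1).
ashine present → mirate forms (R7).
mirate and kelol present → lioane forms (R3).
mirate and lioane present → qorol forms (R10).
qorol and mirate present → kyeol forms (R9).
yoride would need runine (R2), but runine never forms. sylide would need ashine, kyeol, and runine (R12), but runine never forms. runine would need runol (R6), but runol never forms.

kyeol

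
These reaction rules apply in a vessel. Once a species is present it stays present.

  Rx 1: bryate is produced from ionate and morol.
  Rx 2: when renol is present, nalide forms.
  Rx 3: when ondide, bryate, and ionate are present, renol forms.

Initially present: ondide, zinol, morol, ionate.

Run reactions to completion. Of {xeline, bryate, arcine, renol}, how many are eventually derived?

ionate and morol present → bryate forms (Rx 1).
ondide, bryate, and ionate present → renol forms (Rx 3).
No rule produces xeline, and it is not given.
bryate: reached.
No rule produces arcine, and it is not given.
renol: reached.
Reached: bryate and renol — 2 of the 4.

2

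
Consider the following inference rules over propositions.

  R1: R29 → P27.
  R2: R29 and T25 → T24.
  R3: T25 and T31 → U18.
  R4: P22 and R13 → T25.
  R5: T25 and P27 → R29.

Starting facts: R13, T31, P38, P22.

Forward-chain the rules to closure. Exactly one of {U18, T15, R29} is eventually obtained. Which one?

U18

From P22 and R13, R4 gives T25.
T25 and T31 hold, so U18 follows (R3).
R29 would need T25 and P27 (R5), but P27 is never established. No rule produces T15, and it is not given.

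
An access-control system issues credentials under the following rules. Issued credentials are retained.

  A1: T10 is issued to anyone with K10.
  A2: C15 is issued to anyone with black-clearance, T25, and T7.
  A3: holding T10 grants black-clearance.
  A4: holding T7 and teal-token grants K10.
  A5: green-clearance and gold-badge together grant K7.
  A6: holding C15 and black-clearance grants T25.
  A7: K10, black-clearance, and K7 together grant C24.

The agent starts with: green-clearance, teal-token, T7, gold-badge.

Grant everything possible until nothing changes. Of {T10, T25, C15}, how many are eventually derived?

Holding T7 and teal-token grants K10 (A4).
Holding K10 grants T10 (A1).
T10: reached.
T25 would need C15 and black-clearance (A6), but C15 is never granted.
C15 would need black-clearance, T25, and T7 (A2), but T25 is never granted.
Reached: T10 — 1 of the 3.

1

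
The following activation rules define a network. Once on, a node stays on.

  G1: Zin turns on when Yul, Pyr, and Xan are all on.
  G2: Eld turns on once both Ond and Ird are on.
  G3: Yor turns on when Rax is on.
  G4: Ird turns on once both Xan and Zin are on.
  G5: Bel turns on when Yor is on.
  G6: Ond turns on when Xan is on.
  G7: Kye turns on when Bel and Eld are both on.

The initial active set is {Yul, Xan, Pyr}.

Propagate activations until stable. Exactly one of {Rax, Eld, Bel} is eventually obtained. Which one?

Yul, Pyr, and Xan are on, so Zin turns on (G1).
Xan is on, so Ond turns on (G6).
G4: Xan and Zin on → Ird on.
Ond and Ird are on, so Eld turns on (G2).
No rule produces Rax, and it is not given. Bel would need Yor (G5), but Yor never turns on.

Eld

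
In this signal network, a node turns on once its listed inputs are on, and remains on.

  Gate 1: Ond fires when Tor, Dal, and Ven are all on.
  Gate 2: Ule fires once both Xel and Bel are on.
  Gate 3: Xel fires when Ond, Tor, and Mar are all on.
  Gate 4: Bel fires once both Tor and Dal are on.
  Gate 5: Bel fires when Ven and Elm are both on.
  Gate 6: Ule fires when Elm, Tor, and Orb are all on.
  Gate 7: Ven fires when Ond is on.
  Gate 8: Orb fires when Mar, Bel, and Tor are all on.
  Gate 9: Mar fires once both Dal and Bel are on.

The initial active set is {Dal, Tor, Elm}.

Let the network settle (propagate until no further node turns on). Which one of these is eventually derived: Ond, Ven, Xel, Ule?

Ule

Tor and Dal are on, so Bel fires (Gate 4).
Dal and Bel are on, so Mar fires (Gate 9).
Mar, Bel, and Tor are on, so Orb fires (Gate 8).
Gate 6: Elm, Tor, and Orb on → Ule on.
Ven would need Ond (Gate 7), but Ond never turns on. Xel would need Ond, Tor, and Mar (Gate 3), but Ond never turns on. Ond would need Tor, Dal, and Ven (Gate 1), but Ven never turns on.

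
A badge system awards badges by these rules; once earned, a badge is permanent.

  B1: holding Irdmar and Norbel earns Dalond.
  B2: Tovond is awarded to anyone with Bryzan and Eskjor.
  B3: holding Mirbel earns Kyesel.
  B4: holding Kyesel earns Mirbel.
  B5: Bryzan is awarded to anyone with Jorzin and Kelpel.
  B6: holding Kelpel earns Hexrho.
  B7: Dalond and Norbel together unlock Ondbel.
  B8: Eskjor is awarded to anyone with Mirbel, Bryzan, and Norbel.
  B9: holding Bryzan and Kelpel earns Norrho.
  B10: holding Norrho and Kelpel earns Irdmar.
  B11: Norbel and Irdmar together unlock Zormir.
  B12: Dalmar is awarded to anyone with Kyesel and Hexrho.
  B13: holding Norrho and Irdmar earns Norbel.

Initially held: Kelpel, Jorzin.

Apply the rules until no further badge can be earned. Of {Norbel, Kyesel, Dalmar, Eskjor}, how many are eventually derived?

1

With Jorzin and Kelpel, Bryzan is earned (B5).
With Bryzan and Kelpel, Norrho is earned (B9).
With Norrho and Kelpel, Irdmar is earned (B10).
With Norrho and Irdmar, Norbel is earned (B13).
Norbel: reached.
Kyesel would need Mirbel (B3), but Mirbel is never earned.
Dalmar would need Kyesel and Hexrho (B12), but Kyesel is never earned.
Eskjor would need Mirbel, Bryzan, and Norbel (B8), but Mirbel is never earned.
Reached: Norbel — 1 of the 4.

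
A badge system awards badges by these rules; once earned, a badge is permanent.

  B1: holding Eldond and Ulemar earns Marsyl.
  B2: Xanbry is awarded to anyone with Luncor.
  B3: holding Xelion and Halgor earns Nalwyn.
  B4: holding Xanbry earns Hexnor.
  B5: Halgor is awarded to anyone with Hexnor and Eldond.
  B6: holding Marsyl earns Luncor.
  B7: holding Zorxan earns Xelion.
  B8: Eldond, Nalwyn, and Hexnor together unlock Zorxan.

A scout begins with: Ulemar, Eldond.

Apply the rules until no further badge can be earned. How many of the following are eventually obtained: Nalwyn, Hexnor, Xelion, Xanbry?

2

With Eldond and Ulemar, Marsyl is earned (B1).
With Marsyl, Luncor is earned (B6).
With Luncor, Xanbry is earned (B2).
With Xanbry, Hexnor is earned (B4).
Nalwyn would need Xelion and Halgor (B3), but Xelion is never earned.
Hexnor: reached.
Xelion would need Zorxan (B7), but Zorxan is never earned.
Xanbry: reached.
Reached: Hexnor and Xanbry — 2 of the 4.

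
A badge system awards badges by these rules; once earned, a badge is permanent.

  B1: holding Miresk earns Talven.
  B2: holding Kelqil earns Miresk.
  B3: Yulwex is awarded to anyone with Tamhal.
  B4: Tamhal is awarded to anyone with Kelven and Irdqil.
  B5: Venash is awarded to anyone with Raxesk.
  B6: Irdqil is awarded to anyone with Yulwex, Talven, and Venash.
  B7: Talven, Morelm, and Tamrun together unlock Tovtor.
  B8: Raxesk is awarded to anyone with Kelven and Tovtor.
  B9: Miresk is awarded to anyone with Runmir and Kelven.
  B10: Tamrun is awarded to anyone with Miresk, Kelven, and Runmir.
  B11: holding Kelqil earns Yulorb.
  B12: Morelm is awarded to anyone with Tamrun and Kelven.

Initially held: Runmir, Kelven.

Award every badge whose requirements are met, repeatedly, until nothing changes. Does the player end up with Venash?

Yes

With Runmir and Kelven, Miresk is earned (B9).
With Miresk, Kelven, and Runmir, Tamrun is earned (B10).
With Miresk, Talven is earned (B1).
With Tamrun and Kelven, Morelm is earned (B12).
With Talven, Morelm, and Tamrun, Tovtor is earned (B7).
With Kelven and Tovtor, Raxesk is earned (B8).
With Raxesk, Venash is earned (B5).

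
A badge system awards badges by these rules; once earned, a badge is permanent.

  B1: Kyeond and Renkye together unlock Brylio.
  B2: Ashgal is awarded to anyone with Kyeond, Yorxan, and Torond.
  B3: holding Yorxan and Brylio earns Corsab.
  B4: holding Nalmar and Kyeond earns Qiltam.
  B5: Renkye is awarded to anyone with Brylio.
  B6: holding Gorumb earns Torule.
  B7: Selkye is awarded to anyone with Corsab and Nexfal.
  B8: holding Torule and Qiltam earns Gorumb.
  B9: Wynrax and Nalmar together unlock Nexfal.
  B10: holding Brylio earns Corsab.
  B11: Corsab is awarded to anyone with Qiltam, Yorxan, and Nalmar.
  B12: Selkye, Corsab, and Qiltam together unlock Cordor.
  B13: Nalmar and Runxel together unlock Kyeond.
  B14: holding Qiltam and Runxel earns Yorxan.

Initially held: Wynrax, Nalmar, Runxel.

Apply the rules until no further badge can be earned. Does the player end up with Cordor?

With Wynrax and Nalmar, Nexfal is earned (B9).
With Nalmar and Runxel, Kyeond is earned (B13).
With Nalmar and Kyeond, Qiltam is earned (B4).
With Qiltam and Runxel, Yorxan is earned (B14).
With Qiltam, Yorxan, and Nalmar, Corsab is earned (B11).
With Corsab and Nexfal, Selkye is earned (B7).
With Selkye, Corsab, and Qiltam, Cordor is earned (B12).

Yes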